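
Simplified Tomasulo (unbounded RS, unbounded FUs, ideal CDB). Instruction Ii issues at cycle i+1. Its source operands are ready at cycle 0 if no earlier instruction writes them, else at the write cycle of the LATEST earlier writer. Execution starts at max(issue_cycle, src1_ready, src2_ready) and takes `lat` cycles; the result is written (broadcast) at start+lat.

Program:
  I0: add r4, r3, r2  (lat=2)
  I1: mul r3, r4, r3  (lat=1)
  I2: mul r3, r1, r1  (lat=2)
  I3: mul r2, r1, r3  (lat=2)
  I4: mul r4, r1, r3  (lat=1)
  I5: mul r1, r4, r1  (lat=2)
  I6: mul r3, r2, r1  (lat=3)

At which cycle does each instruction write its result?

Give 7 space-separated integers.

I0 add r4: issue@1 deps=(None,None) exec_start@1 write@3
I1 mul r3: issue@2 deps=(0,None) exec_start@3 write@4
I2 mul r3: issue@3 deps=(None,None) exec_start@3 write@5
I3 mul r2: issue@4 deps=(None,2) exec_start@5 write@7
I4 mul r4: issue@5 deps=(None,2) exec_start@5 write@6
I5 mul r1: issue@6 deps=(4,None) exec_start@6 write@8
I6 mul r3: issue@7 deps=(3,5) exec_start@8 write@11

Answer: 3 4 5 7 6 8 11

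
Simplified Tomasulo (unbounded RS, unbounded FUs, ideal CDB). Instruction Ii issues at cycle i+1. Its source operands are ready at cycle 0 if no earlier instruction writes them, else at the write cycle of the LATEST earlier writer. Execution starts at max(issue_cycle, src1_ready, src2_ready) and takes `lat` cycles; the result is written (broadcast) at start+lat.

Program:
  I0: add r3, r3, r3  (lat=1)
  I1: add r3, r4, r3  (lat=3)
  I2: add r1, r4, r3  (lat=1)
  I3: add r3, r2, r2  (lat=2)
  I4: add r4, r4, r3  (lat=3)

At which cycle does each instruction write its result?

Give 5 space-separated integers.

I0 add r3: issue@1 deps=(None,None) exec_start@1 write@2
I1 add r3: issue@2 deps=(None,0) exec_start@2 write@5
I2 add r1: issue@3 deps=(None,1) exec_start@5 write@6
I3 add r3: issue@4 deps=(None,None) exec_start@4 write@6
I4 add r4: issue@5 deps=(None,3) exec_start@6 write@9

Answer: 2 5 6 6 9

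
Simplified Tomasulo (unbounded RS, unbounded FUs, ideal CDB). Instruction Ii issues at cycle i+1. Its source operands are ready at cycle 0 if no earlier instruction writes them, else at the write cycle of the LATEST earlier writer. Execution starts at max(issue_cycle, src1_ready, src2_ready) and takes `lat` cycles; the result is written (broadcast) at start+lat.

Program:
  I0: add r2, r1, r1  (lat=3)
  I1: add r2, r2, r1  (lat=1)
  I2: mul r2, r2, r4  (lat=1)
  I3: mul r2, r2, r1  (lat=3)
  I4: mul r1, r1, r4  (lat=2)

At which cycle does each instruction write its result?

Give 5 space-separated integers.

I0 add r2: issue@1 deps=(None,None) exec_start@1 write@4
I1 add r2: issue@2 deps=(0,None) exec_start@4 write@5
I2 mul r2: issue@3 deps=(1,None) exec_start@5 write@6
I3 mul r2: issue@4 deps=(2,None) exec_start@6 write@9
I4 mul r1: issue@5 deps=(None,None) exec_start@5 write@7

Answer: 4 5 6 9 7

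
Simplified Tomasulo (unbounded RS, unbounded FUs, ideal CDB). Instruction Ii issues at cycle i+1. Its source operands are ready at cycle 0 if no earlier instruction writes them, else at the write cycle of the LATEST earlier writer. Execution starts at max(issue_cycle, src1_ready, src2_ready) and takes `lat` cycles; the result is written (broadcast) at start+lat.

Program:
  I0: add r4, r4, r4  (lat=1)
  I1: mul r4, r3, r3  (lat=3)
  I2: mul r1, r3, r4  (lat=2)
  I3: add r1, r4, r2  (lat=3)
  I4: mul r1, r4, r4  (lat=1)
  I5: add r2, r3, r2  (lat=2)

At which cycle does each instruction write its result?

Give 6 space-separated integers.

I0 add r4: issue@1 deps=(None,None) exec_start@1 write@2
I1 mul r4: issue@2 deps=(None,None) exec_start@2 write@5
I2 mul r1: issue@3 deps=(None,1) exec_start@5 write@7
I3 add r1: issue@4 deps=(1,None) exec_start@5 write@8
I4 mul r1: issue@5 deps=(1,1) exec_start@5 write@6
I5 add r2: issue@6 deps=(None,None) exec_start@6 write@8

Answer: 2 5 7 8 6 8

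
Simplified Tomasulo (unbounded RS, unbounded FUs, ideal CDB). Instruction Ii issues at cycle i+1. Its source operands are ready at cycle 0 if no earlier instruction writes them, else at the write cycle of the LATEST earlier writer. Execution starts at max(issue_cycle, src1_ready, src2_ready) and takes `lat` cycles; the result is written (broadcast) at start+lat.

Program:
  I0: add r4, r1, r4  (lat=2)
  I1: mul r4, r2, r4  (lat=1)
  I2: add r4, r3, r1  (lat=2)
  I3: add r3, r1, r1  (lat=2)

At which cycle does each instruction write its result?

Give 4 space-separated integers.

Answer: 3 4 5 6

Derivation:
I0 add r4: issue@1 deps=(None,None) exec_start@1 write@3
I1 mul r4: issue@2 deps=(None,0) exec_start@3 write@4
I2 add r4: issue@3 deps=(None,None) exec_start@3 write@5
I3 add r3: issue@4 deps=(None,None) exec_start@4 write@6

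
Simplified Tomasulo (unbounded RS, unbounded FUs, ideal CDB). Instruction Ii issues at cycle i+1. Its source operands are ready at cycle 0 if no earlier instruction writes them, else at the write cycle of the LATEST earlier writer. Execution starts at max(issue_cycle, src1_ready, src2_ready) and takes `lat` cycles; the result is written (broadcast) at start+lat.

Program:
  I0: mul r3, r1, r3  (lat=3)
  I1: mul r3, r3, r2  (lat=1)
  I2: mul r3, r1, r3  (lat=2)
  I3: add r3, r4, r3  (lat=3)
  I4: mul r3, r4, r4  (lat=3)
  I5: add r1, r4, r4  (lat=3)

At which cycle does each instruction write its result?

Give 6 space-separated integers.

I0 mul r3: issue@1 deps=(None,None) exec_start@1 write@4
I1 mul r3: issue@2 deps=(0,None) exec_start@4 write@5
I2 mul r3: issue@3 deps=(None,1) exec_start@5 write@7
I3 add r3: issue@4 deps=(None,2) exec_start@7 write@10
I4 mul r3: issue@5 deps=(None,None) exec_start@5 write@8
I5 add r1: issue@6 deps=(None,None) exec_start@6 write@9

Answer: 4 5 7 10 8 9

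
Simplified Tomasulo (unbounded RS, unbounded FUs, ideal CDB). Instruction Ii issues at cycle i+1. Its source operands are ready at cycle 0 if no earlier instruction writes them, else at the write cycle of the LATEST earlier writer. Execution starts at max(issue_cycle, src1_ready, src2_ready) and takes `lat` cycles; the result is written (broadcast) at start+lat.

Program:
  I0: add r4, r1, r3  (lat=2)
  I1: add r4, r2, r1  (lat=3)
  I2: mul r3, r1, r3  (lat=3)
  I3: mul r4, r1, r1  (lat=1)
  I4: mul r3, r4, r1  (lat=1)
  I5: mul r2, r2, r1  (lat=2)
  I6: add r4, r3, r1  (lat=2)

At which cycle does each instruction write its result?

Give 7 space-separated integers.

I0 add r4: issue@1 deps=(None,None) exec_start@1 write@3
I1 add r4: issue@2 deps=(None,None) exec_start@2 write@5
I2 mul r3: issue@3 deps=(None,None) exec_start@3 write@6
I3 mul r4: issue@4 deps=(None,None) exec_start@4 write@5
I4 mul r3: issue@5 deps=(3,None) exec_start@5 write@6
I5 mul r2: issue@6 deps=(None,None) exec_start@6 write@8
I6 add r4: issue@7 deps=(4,None) exec_start@7 write@9

Answer: 3 5 6 5 6 8 9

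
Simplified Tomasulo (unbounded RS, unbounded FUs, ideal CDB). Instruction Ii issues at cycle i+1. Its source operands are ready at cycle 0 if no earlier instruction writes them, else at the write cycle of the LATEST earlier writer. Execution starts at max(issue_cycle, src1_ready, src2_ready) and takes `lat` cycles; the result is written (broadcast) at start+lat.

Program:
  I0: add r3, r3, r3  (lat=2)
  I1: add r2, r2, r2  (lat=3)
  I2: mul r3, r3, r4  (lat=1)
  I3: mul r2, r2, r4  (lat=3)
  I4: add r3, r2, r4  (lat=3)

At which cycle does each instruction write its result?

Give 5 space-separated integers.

Answer: 3 5 4 8 11

Derivation:
I0 add r3: issue@1 deps=(None,None) exec_start@1 write@3
I1 add r2: issue@2 deps=(None,None) exec_start@2 write@5
I2 mul r3: issue@3 deps=(0,None) exec_start@3 write@4
I3 mul r2: issue@4 deps=(1,None) exec_start@5 write@8
I4 add r3: issue@5 deps=(3,None) exec_start@8 write@11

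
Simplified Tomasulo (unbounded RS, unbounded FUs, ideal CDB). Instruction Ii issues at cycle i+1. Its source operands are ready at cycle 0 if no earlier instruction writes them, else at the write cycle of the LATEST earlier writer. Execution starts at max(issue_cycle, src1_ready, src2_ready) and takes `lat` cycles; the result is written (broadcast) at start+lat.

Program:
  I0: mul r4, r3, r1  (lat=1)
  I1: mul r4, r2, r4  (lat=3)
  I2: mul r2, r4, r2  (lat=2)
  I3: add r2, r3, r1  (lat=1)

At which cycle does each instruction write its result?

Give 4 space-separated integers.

Answer: 2 5 7 5

Derivation:
I0 mul r4: issue@1 deps=(None,None) exec_start@1 write@2
I1 mul r4: issue@2 deps=(None,0) exec_start@2 write@5
I2 mul r2: issue@3 deps=(1,None) exec_start@5 write@7
I3 add r2: issue@4 deps=(None,None) exec_start@4 write@5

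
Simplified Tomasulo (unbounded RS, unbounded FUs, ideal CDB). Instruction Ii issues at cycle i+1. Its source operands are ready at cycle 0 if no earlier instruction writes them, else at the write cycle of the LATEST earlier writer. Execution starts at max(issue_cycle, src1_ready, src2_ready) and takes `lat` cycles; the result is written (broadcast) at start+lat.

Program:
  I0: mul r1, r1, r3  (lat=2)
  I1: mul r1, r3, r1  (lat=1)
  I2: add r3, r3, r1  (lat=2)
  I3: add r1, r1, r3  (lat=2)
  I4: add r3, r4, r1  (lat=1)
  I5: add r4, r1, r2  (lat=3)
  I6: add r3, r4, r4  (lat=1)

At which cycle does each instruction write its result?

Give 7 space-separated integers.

I0 mul r1: issue@1 deps=(None,None) exec_start@1 write@3
I1 mul r1: issue@2 deps=(None,0) exec_start@3 write@4
I2 add r3: issue@3 deps=(None,1) exec_start@4 write@6
I3 add r1: issue@4 deps=(1,2) exec_start@6 write@8
I4 add r3: issue@5 deps=(None,3) exec_start@8 write@9
I5 add r4: issue@6 deps=(3,None) exec_start@8 write@11
I6 add r3: issue@7 deps=(5,5) exec_start@11 write@12

Answer: 3 4 6 8 9 11 12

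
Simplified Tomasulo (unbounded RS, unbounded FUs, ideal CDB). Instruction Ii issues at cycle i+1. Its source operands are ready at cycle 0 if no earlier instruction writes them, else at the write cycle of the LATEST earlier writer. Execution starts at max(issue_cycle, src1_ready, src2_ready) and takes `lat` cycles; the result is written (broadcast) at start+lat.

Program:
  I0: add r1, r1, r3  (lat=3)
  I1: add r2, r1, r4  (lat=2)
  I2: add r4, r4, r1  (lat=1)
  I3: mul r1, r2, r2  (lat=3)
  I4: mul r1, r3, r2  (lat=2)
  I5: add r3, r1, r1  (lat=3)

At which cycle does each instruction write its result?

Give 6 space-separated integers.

Answer: 4 6 5 9 8 11

Derivation:
I0 add r1: issue@1 deps=(None,None) exec_start@1 write@4
I1 add r2: issue@2 deps=(0,None) exec_start@4 write@6
I2 add r4: issue@3 deps=(None,0) exec_start@4 write@5
I3 mul r1: issue@4 deps=(1,1) exec_start@6 write@9
I4 mul r1: issue@5 deps=(None,1) exec_start@6 write@8
I5 add r3: issue@6 deps=(4,4) exec_start@8 write@11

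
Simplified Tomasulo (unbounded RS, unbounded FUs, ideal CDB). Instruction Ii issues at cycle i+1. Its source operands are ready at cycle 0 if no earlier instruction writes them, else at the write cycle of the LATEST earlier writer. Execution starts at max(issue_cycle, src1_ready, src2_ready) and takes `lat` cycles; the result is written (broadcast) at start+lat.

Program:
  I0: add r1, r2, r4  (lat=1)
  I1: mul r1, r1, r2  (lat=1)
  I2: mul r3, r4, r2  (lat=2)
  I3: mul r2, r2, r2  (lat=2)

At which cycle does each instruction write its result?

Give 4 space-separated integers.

I0 add r1: issue@1 deps=(None,None) exec_start@1 write@2
I1 mul r1: issue@2 deps=(0,None) exec_start@2 write@3
I2 mul r3: issue@3 deps=(None,None) exec_start@3 write@5
I3 mul r2: issue@4 deps=(None,None) exec_start@4 write@6

Answer: 2 3 5 6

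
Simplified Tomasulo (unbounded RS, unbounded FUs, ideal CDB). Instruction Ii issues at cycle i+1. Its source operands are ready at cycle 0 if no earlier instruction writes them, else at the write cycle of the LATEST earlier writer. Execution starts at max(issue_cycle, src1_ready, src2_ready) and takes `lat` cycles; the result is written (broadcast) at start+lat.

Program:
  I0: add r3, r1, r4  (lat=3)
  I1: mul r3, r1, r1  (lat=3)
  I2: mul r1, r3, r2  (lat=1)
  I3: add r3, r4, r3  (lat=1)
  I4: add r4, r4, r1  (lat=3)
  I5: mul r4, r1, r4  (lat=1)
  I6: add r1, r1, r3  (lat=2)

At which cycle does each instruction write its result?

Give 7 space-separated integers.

I0 add r3: issue@1 deps=(None,None) exec_start@1 write@4
I1 mul r3: issue@2 deps=(None,None) exec_start@2 write@5
I2 mul r1: issue@3 deps=(1,None) exec_start@5 write@6
I3 add r3: issue@4 deps=(None,1) exec_start@5 write@6
I4 add r4: issue@5 deps=(None,2) exec_start@6 write@9
I5 mul r4: issue@6 deps=(2,4) exec_start@9 write@10
I6 add r1: issue@7 deps=(2,3) exec_start@7 write@9

Answer: 4 5 6 6 9 10 9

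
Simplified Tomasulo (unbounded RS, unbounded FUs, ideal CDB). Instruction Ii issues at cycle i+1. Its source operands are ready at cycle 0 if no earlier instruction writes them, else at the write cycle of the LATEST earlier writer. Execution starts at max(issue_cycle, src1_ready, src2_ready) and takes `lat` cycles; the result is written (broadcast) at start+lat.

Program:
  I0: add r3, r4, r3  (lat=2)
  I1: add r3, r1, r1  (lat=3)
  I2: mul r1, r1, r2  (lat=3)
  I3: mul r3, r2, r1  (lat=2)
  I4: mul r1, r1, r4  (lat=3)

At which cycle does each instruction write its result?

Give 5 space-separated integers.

Answer: 3 5 6 8 9

Derivation:
I0 add r3: issue@1 deps=(None,None) exec_start@1 write@3
I1 add r3: issue@2 deps=(None,None) exec_start@2 write@5
I2 mul r1: issue@3 deps=(None,None) exec_start@3 write@6
I3 mul r3: issue@4 deps=(None,2) exec_start@6 write@8
I4 mul r1: issue@5 deps=(2,None) exec_start@6 write@9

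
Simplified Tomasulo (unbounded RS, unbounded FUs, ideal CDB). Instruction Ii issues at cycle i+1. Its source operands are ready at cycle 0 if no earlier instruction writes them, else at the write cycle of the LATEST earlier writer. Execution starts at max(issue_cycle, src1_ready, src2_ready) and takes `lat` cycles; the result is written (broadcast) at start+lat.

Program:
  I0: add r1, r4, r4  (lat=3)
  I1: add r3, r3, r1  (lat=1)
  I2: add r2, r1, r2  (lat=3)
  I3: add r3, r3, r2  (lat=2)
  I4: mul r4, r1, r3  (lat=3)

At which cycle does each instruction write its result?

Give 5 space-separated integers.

I0 add r1: issue@1 deps=(None,None) exec_start@1 write@4
I1 add r3: issue@2 deps=(None,0) exec_start@4 write@5
I2 add r2: issue@3 deps=(0,None) exec_start@4 write@7
I3 add r3: issue@4 deps=(1,2) exec_start@7 write@9
I4 mul r4: issue@5 deps=(0,3) exec_start@9 write@12

Answer: 4 5 7 9 12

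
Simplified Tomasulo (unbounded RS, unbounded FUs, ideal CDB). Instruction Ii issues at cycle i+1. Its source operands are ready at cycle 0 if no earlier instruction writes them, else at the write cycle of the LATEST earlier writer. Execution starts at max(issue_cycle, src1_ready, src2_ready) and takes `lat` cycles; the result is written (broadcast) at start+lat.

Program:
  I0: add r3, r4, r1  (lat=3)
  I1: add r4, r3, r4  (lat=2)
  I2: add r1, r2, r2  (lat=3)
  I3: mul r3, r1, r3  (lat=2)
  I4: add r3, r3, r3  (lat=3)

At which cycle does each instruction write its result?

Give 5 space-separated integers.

I0 add r3: issue@1 deps=(None,None) exec_start@1 write@4
I1 add r4: issue@2 deps=(0,None) exec_start@4 write@6
I2 add r1: issue@3 deps=(None,None) exec_start@3 write@6
I3 mul r3: issue@4 deps=(2,0) exec_start@6 write@8
I4 add r3: issue@5 deps=(3,3) exec_start@8 write@11

Answer: 4 6 6 8 11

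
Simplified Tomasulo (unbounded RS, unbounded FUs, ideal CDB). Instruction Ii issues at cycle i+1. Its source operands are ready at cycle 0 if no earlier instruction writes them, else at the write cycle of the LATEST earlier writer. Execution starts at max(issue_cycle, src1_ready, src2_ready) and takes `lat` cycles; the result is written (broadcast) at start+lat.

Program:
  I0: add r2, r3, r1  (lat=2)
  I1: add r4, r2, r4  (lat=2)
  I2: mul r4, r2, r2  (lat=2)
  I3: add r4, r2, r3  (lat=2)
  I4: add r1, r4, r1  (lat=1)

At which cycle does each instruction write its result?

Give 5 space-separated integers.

Answer: 3 5 5 6 7

Derivation:
I0 add r2: issue@1 deps=(None,None) exec_start@1 write@3
I1 add r4: issue@2 deps=(0,None) exec_start@3 write@5
I2 mul r4: issue@3 deps=(0,0) exec_start@3 write@5
I3 add r4: issue@4 deps=(0,None) exec_start@4 write@6
I4 add r1: issue@5 deps=(3,None) exec_start@6 write@7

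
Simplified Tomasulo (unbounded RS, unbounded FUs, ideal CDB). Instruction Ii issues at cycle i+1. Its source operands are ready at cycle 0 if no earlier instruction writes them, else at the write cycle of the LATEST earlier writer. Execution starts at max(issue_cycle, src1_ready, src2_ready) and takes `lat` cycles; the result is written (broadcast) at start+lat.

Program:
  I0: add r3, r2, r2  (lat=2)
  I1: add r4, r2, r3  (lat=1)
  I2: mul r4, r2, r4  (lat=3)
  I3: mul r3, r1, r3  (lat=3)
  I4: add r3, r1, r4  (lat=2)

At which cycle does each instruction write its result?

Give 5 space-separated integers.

Answer: 3 4 7 7 9

Derivation:
I0 add r3: issue@1 deps=(None,None) exec_start@1 write@3
I1 add r4: issue@2 deps=(None,0) exec_start@3 write@4
I2 mul r4: issue@3 deps=(None,1) exec_start@4 write@7
I3 mul r3: issue@4 deps=(None,0) exec_start@4 write@7
I4 add r3: issue@5 deps=(None,2) exec_start@7 write@9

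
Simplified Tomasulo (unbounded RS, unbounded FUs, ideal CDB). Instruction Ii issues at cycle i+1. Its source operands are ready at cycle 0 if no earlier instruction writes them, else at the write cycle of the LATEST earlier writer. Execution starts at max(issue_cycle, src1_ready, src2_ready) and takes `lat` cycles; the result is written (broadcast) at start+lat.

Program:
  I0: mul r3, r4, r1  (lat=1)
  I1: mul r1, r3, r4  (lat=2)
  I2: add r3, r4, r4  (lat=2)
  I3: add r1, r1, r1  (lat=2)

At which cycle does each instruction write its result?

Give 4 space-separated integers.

Answer: 2 4 5 6

Derivation:
I0 mul r3: issue@1 deps=(None,None) exec_start@1 write@2
I1 mul r1: issue@2 deps=(0,None) exec_start@2 write@4
I2 add r3: issue@3 deps=(None,None) exec_start@3 write@5
I3 add r1: issue@4 deps=(1,1) exec_start@4 write@6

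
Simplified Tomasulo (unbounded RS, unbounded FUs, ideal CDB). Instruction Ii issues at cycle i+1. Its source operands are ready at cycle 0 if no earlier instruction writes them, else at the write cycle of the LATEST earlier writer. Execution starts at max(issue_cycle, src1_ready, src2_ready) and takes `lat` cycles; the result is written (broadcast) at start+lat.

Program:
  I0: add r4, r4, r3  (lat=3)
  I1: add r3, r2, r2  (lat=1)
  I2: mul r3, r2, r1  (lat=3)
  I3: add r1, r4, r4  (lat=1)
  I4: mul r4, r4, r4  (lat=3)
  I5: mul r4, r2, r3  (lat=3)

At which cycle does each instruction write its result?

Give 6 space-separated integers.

I0 add r4: issue@1 deps=(None,None) exec_start@1 write@4
I1 add r3: issue@2 deps=(None,None) exec_start@2 write@3
I2 mul r3: issue@3 deps=(None,None) exec_start@3 write@6
I3 add r1: issue@4 deps=(0,0) exec_start@4 write@5
I4 mul r4: issue@5 deps=(0,0) exec_start@5 write@8
I5 mul r4: issue@6 deps=(None,2) exec_start@6 write@9

Answer: 4 3 6 5 8 9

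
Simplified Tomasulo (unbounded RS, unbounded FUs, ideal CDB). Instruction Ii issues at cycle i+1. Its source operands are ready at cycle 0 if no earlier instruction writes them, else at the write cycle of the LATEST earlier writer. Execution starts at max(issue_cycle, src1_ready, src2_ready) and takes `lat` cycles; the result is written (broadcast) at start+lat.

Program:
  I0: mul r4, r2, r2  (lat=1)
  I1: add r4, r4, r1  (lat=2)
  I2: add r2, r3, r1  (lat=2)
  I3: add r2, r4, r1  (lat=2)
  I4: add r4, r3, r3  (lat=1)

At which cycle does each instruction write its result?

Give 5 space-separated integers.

I0 mul r4: issue@1 deps=(None,None) exec_start@1 write@2
I1 add r4: issue@2 deps=(0,None) exec_start@2 write@4
I2 add r2: issue@3 deps=(None,None) exec_start@3 write@5
I3 add r2: issue@4 deps=(1,None) exec_start@4 write@6
I4 add r4: issue@5 deps=(None,None) exec_start@5 write@6

Answer: 2 4 5 6 6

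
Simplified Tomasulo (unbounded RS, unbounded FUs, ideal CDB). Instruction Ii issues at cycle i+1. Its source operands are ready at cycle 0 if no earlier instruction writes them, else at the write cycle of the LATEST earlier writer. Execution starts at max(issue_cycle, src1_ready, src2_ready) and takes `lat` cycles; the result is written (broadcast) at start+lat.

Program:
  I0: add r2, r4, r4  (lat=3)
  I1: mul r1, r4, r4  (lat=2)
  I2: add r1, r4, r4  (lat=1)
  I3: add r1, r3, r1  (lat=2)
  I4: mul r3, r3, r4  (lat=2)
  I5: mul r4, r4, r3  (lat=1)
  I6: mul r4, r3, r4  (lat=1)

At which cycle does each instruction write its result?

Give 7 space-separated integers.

I0 add r2: issue@1 deps=(None,None) exec_start@1 write@4
I1 mul r1: issue@2 deps=(None,None) exec_start@2 write@4
I2 add r1: issue@3 deps=(None,None) exec_start@3 write@4
I3 add r1: issue@4 deps=(None,2) exec_start@4 write@6
I4 mul r3: issue@5 deps=(None,None) exec_start@5 write@7
I5 mul r4: issue@6 deps=(None,4) exec_start@7 write@8
I6 mul r4: issue@7 deps=(4,5) exec_start@8 write@9

Answer: 4 4 4 6 7 8 9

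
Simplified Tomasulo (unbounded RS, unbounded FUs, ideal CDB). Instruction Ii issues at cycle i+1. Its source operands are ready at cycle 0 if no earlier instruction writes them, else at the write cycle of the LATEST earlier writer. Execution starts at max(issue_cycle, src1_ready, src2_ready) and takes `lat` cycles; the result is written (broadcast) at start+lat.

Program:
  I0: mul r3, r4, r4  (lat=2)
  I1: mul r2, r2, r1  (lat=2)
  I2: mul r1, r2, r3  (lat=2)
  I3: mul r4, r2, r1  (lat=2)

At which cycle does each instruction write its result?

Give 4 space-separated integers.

I0 mul r3: issue@1 deps=(None,None) exec_start@1 write@3
I1 mul r2: issue@2 deps=(None,None) exec_start@2 write@4
I2 mul r1: issue@3 deps=(1,0) exec_start@4 write@6
I3 mul r4: issue@4 deps=(1,2) exec_start@6 write@8

Answer: 3 4 6 8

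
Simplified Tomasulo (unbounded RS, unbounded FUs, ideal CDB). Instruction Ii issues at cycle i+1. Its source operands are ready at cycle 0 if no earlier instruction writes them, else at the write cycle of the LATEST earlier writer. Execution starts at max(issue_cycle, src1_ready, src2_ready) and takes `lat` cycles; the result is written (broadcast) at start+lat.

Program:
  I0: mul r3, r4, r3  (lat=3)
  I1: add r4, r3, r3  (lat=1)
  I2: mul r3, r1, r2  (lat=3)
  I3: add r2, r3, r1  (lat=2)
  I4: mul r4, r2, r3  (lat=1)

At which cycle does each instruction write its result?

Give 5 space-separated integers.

I0 mul r3: issue@1 deps=(None,None) exec_start@1 write@4
I1 add r4: issue@2 deps=(0,0) exec_start@4 write@5
I2 mul r3: issue@3 deps=(None,None) exec_start@3 write@6
I3 add r2: issue@4 deps=(2,None) exec_start@6 write@8
I4 mul r4: issue@5 deps=(3,2) exec_start@8 write@9

Answer: 4 5 6 8 9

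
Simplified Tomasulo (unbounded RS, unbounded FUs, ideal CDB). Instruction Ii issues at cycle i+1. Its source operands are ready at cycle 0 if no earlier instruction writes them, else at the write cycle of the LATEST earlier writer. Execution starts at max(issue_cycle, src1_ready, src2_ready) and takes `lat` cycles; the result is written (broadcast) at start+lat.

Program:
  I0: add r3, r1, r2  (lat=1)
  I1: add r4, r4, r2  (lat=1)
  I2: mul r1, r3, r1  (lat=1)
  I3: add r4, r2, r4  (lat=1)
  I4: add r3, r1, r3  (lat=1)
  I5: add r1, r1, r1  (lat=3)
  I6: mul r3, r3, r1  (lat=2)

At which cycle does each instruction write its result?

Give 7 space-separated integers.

I0 add r3: issue@1 deps=(None,None) exec_start@1 write@2
I1 add r4: issue@2 deps=(None,None) exec_start@2 write@3
I2 mul r1: issue@3 deps=(0,None) exec_start@3 write@4
I3 add r4: issue@4 deps=(None,1) exec_start@4 write@5
I4 add r3: issue@5 deps=(2,0) exec_start@5 write@6
I5 add r1: issue@6 deps=(2,2) exec_start@6 write@9
I6 mul r3: issue@7 deps=(4,5) exec_start@9 write@11

Answer: 2 3 4 5 6 9 11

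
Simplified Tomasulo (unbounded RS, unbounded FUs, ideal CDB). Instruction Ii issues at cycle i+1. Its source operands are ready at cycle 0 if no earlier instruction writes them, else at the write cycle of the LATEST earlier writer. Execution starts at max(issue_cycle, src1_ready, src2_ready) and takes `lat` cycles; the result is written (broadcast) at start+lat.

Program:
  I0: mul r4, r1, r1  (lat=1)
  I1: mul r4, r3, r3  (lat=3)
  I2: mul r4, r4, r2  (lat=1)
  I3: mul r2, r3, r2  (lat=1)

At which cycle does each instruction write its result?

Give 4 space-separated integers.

I0 mul r4: issue@1 deps=(None,None) exec_start@1 write@2
I1 mul r4: issue@2 deps=(None,None) exec_start@2 write@5
I2 mul r4: issue@3 deps=(1,None) exec_start@5 write@6
I3 mul r2: issue@4 deps=(None,None) exec_start@4 write@5

Answer: 2 5 6 5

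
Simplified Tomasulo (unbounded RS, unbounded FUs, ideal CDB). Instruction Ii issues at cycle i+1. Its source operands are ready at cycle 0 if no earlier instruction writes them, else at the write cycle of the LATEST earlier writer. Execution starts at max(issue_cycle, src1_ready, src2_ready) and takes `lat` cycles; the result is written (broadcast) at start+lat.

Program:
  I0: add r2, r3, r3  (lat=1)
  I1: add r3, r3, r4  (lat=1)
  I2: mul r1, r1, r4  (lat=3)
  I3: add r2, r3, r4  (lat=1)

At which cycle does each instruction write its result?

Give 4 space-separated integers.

Answer: 2 3 6 5

Derivation:
I0 add r2: issue@1 deps=(None,None) exec_start@1 write@2
I1 add r3: issue@2 deps=(None,None) exec_start@2 write@3
I2 mul r1: issue@3 deps=(None,None) exec_start@3 write@6
I3 add r2: issue@4 deps=(1,None) exec_start@4 write@5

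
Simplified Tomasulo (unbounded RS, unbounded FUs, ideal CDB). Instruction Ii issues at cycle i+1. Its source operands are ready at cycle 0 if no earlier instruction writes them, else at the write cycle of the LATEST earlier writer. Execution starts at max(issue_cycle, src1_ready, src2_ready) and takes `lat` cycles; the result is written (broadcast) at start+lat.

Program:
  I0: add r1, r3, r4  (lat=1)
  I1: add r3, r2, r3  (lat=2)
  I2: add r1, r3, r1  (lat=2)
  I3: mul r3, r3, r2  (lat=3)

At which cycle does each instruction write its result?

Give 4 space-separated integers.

Answer: 2 4 6 7

Derivation:
I0 add r1: issue@1 deps=(None,None) exec_start@1 write@2
I1 add r3: issue@2 deps=(None,None) exec_start@2 write@4
I2 add r1: issue@3 deps=(1,0) exec_start@4 write@6
I3 mul r3: issue@4 deps=(1,None) exec_start@4 write@7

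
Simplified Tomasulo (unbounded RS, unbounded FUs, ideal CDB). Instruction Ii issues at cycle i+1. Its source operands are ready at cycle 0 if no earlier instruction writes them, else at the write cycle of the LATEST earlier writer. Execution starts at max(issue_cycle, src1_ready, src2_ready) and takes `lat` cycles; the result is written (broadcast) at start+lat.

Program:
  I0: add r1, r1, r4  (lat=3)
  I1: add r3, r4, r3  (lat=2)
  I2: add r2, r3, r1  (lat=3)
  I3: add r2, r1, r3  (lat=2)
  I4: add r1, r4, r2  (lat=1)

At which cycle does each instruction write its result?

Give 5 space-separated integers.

Answer: 4 4 7 6 7

Derivation:
I0 add r1: issue@1 deps=(None,None) exec_start@1 write@4
I1 add r3: issue@2 deps=(None,None) exec_start@2 write@4
I2 add r2: issue@3 deps=(1,0) exec_start@4 write@7
I3 add r2: issue@4 deps=(0,1) exec_start@4 write@6
I4 add r1: issue@5 deps=(None,3) exec_start@6 write@7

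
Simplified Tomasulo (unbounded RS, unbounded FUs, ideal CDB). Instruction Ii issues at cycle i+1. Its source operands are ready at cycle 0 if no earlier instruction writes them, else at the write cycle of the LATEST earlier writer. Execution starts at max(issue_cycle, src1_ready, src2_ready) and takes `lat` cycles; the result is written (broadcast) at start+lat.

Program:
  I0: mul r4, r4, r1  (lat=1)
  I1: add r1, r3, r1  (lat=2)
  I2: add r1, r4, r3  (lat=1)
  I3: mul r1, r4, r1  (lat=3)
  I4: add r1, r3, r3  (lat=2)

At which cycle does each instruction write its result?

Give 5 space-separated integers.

Answer: 2 4 4 7 7

Derivation:
I0 mul r4: issue@1 deps=(None,None) exec_start@1 write@2
I1 add r1: issue@2 deps=(None,None) exec_start@2 write@4
I2 add r1: issue@3 deps=(0,None) exec_start@3 write@4
I3 mul r1: issue@4 deps=(0,2) exec_start@4 write@7
I4 add r1: issue@5 deps=(None,None) exec_start@5 write@7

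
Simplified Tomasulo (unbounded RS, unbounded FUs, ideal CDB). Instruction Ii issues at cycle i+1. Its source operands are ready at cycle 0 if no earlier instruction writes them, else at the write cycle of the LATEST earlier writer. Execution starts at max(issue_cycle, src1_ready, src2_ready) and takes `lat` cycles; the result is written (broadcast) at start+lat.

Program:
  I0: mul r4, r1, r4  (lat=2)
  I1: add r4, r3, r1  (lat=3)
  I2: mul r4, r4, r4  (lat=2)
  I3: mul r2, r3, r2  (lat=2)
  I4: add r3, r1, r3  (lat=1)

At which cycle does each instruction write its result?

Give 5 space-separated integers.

Answer: 3 5 7 6 6

Derivation:
I0 mul r4: issue@1 deps=(None,None) exec_start@1 write@3
I1 add r4: issue@2 deps=(None,None) exec_start@2 write@5
I2 mul r4: issue@3 deps=(1,1) exec_start@5 write@7
I3 mul r2: issue@4 deps=(None,None) exec_start@4 write@6
I4 add r3: issue@5 deps=(None,None) exec_start@5 write@6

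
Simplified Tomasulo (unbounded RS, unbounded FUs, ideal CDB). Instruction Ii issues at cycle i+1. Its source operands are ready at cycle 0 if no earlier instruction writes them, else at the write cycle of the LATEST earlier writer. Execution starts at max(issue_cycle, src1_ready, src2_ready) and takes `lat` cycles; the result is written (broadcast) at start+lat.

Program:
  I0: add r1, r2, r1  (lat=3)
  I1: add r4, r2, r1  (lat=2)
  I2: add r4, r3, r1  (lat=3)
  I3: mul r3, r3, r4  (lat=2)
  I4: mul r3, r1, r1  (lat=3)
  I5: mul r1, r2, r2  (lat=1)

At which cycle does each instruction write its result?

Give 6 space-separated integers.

Answer: 4 6 7 9 8 7

Derivation:
I0 add r1: issue@1 deps=(None,None) exec_start@1 write@4
I1 add r4: issue@2 deps=(None,0) exec_start@4 write@6
I2 add r4: issue@3 deps=(None,0) exec_start@4 write@7
I3 mul r3: issue@4 deps=(None,2) exec_start@7 write@9
I4 mul r3: issue@5 deps=(0,0) exec_start@5 write@8
I5 mul r1: issue@6 deps=(None,None) exec_start@6 write@7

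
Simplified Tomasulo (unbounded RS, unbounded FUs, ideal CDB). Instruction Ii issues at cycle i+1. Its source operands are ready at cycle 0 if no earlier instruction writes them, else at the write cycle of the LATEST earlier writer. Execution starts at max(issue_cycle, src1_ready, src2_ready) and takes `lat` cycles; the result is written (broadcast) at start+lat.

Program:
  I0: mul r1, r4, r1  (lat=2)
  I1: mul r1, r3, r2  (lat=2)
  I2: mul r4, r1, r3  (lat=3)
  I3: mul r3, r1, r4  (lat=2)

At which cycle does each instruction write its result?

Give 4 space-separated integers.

I0 mul r1: issue@1 deps=(None,None) exec_start@1 write@3
I1 mul r1: issue@2 deps=(None,None) exec_start@2 write@4
I2 mul r4: issue@3 deps=(1,None) exec_start@4 write@7
I3 mul r3: issue@4 deps=(1,2) exec_start@7 write@9

Answer: 3 4 7 9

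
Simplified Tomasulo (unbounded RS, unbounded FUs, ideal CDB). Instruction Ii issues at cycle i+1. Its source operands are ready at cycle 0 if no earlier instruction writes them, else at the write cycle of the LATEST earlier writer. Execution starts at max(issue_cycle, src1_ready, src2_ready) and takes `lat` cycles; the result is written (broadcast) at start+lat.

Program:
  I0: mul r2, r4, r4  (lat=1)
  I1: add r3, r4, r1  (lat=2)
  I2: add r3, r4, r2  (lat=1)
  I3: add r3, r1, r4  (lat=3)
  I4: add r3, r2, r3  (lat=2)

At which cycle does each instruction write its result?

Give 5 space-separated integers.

I0 mul r2: issue@1 deps=(None,None) exec_start@1 write@2
I1 add r3: issue@2 deps=(None,None) exec_start@2 write@4
I2 add r3: issue@3 deps=(None,0) exec_start@3 write@4
I3 add r3: issue@4 deps=(None,None) exec_start@4 write@7
I4 add r3: issue@5 deps=(0,3) exec_start@7 write@9

Answer: 2 4 4 7 9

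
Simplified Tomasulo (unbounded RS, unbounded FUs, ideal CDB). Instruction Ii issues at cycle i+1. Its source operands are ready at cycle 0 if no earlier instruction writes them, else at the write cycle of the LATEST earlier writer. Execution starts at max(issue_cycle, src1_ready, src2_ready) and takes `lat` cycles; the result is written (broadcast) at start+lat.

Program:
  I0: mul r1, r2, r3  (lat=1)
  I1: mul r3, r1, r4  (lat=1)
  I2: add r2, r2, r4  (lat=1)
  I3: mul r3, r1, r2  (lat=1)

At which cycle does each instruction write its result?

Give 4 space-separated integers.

I0 mul r1: issue@1 deps=(None,None) exec_start@1 write@2
I1 mul r3: issue@2 deps=(0,None) exec_start@2 write@3
I2 add r2: issue@3 deps=(None,None) exec_start@3 write@4
I3 mul r3: issue@4 deps=(0,2) exec_start@4 write@5

Answer: 2 3 4 5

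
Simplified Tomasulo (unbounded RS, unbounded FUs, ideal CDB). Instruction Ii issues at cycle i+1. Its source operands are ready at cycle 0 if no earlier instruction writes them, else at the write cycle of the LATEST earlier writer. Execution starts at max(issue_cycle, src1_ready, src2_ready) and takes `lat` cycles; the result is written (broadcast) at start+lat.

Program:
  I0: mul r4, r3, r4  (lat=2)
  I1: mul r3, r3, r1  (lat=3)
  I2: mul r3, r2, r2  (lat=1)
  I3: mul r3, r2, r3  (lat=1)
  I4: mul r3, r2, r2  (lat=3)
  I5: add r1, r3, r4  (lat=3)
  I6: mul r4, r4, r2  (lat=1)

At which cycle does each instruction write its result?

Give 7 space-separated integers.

I0 mul r4: issue@1 deps=(None,None) exec_start@1 write@3
I1 mul r3: issue@2 deps=(None,None) exec_start@2 write@5
I2 mul r3: issue@3 deps=(None,None) exec_start@3 write@4
I3 mul r3: issue@4 deps=(None,2) exec_start@4 write@5
I4 mul r3: issue@5 deps=(None,None) exec_start@5 write@8
I5 add r1: issue@6 deps=(4,0) exec_start@8 write@11
I6 mul r4: issue@7 deps=(0,None) exec_start@7 write@8

Answer: 3 5 4 5 8 11 8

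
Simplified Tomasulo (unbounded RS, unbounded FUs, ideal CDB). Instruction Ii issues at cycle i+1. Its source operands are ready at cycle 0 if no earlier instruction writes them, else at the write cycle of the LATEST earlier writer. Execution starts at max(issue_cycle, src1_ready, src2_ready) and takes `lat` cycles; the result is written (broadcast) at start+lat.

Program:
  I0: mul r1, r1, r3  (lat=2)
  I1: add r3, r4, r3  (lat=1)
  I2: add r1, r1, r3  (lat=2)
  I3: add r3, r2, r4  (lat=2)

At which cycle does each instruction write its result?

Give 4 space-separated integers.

I0 mul r1: issue@1 deps=(None,None) exec_start@1 write@3
I1 add r3: issue@2 deps=(None,None) exec_start@2 write@3
I2 add r1: issue@3 deps=(0,1) exec_start@3 write@5
I3 add r3: issue@4 deps=(None,None) exec_start@4 write@6

Answer: 3 3 5 6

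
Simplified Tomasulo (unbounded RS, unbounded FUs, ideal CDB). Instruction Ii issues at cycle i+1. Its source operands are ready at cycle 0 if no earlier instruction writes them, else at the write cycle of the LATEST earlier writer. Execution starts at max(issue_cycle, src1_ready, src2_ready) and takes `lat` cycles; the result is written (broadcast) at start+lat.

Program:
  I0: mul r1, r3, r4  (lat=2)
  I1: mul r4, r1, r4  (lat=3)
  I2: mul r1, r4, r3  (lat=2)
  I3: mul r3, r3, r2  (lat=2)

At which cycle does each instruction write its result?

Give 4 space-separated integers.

Answer: 3 6 8 6

Derivation:
I0 mul r1: issue@1 deps=(None,None) exec_start@1 write@3
I1 mul r4: issue@2 deps=(0,None) exec_start@3 write@6
I2 mul r1: issue@3 deps=(1,None) exec_start@6 write@8
I3 mul r3: issue@4 deps=(None,None) exec_start@4 write@6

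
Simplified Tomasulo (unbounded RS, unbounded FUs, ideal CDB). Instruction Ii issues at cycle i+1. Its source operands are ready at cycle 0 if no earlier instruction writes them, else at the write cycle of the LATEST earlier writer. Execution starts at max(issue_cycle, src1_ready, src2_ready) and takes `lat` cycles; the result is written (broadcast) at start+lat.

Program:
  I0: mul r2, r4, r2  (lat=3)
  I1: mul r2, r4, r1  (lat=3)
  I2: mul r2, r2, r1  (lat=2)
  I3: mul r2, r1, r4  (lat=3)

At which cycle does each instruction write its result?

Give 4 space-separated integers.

I0 mul r2: issue@1 deps=(None,None) exec_start@1 write@4
I1 mul r2: issue@2 deps=(None,None) exec_start@2 write@5
I2 mul r2: issue@3 deps=(1,None) exec_start@5 write@7
I3 mul r2: issue@4 deps=(None,None) exec_start@4 write@7

Answer: 4 5 7 7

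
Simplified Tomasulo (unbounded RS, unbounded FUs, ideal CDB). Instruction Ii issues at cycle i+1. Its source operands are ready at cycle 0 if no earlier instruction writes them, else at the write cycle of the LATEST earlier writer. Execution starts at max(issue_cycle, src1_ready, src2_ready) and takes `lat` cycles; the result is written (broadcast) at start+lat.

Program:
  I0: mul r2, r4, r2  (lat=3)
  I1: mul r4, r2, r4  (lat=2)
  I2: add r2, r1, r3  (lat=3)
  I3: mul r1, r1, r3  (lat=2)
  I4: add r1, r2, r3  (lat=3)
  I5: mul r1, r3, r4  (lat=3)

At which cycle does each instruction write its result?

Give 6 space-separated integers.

I0 mul r2: issue@1 deps=(None,None) exec_start@1 write@4
I1 mul r4: issue@2 deps=(0,None) exec_start@4 write@6
I2 add r2: issue@3 deps=(None,None) exec_start@3 write@6
I3 mul r1: issue@4 deps=(None,None) exec_start@4 write@6
I4 add r1: issue@5 deps=(2,None) exec_start@6 write@9
I5 mul r1: issue@6 deps=(None,1) exec_start@6 write@9

Answer: 4 6 6 6 9 9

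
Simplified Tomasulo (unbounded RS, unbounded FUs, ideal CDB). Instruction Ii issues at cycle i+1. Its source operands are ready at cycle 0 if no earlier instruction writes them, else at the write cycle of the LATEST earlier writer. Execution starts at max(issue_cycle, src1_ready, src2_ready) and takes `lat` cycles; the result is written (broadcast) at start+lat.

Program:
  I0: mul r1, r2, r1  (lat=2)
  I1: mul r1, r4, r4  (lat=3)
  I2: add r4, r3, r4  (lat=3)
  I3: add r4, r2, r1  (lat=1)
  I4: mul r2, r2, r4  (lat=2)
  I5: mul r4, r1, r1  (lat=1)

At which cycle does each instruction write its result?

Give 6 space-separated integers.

I0 mul r1: issue@1 deps=(None,None) exec_start@1 write@3
I1 mul r1: issue@2 deps=(None,None) exec_start@2 write@5
I2 add r4: issue@3 deps=(None,None) exec_start@3 write@6
I3 add r4: issue@4 deps=(None,1) exec_start@5 write@6
I4 mul r2: issue@5 deps=(None,3) exec_start@6 write@8
I5 mul r4: issue@6 deps=(1,1) exec_start@6 write@7

Answer: 3 5 6 6 8 7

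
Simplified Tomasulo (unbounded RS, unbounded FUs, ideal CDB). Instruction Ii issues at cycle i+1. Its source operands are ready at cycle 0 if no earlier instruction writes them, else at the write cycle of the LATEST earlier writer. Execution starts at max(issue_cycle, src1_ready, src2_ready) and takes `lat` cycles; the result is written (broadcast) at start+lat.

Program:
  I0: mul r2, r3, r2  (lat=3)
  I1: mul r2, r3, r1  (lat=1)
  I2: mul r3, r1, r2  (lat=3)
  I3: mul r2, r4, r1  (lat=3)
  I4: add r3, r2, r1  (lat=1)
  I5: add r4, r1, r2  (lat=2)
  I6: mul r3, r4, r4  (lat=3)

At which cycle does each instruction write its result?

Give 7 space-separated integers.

Answer: 4 3 6 7 8 9 12

Derivation:
I0 mul r2: issue@1 deps=(None,None) exec_start@1 write@4
I1 mul r2: issue@2 deps=(None,None) exec_start@2 write@3
I2 mul r3: issue@3 deps=(None,1) exec_start@3 write@6
I3 mul r2: issue@4 deps=(None,None) exec_start@4 write@7
I4 add r3: issue@5 deps=(3,None) exec_start@7 write@8
I5 add r4: issue@6 deps=(None,3) exec_start@7 write@9
I6 mul r3: issue@7 deps=(5,5) exec_start@9 write@12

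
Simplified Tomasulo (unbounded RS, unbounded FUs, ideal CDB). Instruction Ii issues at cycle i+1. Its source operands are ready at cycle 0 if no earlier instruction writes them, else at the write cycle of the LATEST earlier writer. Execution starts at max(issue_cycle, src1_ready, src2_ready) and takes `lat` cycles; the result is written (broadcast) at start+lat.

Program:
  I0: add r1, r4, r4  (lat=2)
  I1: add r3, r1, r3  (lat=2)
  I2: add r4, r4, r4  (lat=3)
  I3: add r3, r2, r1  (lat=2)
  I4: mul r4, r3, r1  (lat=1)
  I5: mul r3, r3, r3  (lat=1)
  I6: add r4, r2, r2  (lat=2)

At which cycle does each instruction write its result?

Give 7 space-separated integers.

Answer: 3 5 6 6 7 7 9

Derivation:
I0 add r1: issue@1 deps=(None,None) exec_start@1 write@3
I1 add r3: issue@2 deps=(0,None) exec_start@3 write@5
I2 add r4: issue@3 deps=(None,None) exec_start@3 write@6
I3 add r3: issue@4 deps=(None,0) exec_start@4 write@6
I4 mul r4: issue@5 deps=(3,0) exec_start@6 write@7
I5 mul r3: issue@6 deps=(3,3) exec_start@6 write@7
I6 add r4: issue@7 deps=(None,None) exec_start@7 write@9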